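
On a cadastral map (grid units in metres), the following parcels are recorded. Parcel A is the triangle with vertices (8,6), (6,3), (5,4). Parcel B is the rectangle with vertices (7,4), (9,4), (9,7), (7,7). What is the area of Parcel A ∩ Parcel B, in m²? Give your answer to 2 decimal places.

0.42

The intersection is the polygon with vertices (7,4.5), (7,5.333), (8,6).
By the shoelace formula its area is 0.42.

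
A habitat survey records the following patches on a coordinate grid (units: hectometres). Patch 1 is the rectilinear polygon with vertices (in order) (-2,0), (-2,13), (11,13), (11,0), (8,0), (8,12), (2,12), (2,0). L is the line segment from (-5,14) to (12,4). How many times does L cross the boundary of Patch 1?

The segment meets the boundary at (11,4.588), (8,6.353), (2,9.882), (-2,12.235).

4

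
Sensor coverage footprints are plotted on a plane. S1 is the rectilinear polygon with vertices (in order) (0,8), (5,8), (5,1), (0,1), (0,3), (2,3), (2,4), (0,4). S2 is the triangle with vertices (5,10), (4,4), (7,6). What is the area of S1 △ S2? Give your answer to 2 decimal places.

36.33

|S1| = 33, |S2| = 8, |S1∩S2| = 2.3333.
|S1 △ S2| = |S1| + |S2| − 2·|S1∩S2| = 33 + 8 − 4.6667 = 36.33.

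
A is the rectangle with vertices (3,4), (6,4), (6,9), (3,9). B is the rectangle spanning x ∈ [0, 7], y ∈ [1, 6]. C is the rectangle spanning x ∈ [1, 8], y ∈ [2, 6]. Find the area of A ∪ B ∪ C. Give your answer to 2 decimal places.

48.00

By inclusion–exclusion:
Individual areas: |A| = 15, |B| = 35, |C| = 28.
|A∩B|: x∈[3,6], y∈[4,6] → 3·2 = 6.
|A∩C|: x∈[3,6], y∈[4,6] → 3·2 = 6.
|B∩C|: x∈[1,7], y∈[2,6] → 6·4 = 24.
|A∩B∩C| = 6.
|A ∪ B ∪ C| = 78 − 36 + 6 = 48.00.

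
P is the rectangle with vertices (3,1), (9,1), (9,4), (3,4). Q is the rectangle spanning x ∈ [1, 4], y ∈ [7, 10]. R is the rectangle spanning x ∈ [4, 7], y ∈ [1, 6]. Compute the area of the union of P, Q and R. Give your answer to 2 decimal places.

33.00

By inclusion–exclusion:
Individual areas: |P| = 18, |Q| = 9, |R| = 15.
|P∩Q| = 0 (no overlap).
|P∩R|: x∈[4,7], y∈[1,4] → 3·3 = 9.
|Q∩R| = 0 (no overlap).
|P∩Q∩R| = 0.
|P ∪ Q ∪ R| = 42 − 9 + 0 = 33.00.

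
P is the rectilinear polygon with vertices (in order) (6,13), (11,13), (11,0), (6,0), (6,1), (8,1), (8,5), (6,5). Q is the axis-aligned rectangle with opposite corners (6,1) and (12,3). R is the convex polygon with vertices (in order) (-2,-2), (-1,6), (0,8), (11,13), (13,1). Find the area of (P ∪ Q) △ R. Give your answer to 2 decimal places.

96.16

|P ∪ Q| = 63.
|(P ∪ Q) ∩ R| = 56.4182.
|(P ∪ Q) △ R| = 63 + 146 − 112.8364 = 96.16.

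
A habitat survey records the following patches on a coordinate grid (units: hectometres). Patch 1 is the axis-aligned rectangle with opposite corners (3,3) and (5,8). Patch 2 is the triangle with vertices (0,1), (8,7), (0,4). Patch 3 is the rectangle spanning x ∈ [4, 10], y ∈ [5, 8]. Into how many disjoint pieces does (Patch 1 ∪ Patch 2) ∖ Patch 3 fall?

1

(Patch 1 ∪ Patch 2) ∖ Patch 3 is a single connected region.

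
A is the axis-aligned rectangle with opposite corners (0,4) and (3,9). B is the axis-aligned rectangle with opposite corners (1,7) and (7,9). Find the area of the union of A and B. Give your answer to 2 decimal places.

23.00

By inclusion–exclusion:
Individual areas: |A| = 15, |B| = 12.
|A∩B|: x∈[1,3], y∈[7,9] → 2·2 = 4.
|A ∪ B| = 27 − 4 = 23.00.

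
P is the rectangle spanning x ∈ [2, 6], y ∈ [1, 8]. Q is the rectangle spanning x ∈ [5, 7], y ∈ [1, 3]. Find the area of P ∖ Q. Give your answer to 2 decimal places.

26.00

|P∩Q|: x∈[5,6], y∈[1,3] → 1·2 = 2.
|P| = 28.
|P ∖ Q| = |P| − |P∩Q| = 28 − 2 = 26.00.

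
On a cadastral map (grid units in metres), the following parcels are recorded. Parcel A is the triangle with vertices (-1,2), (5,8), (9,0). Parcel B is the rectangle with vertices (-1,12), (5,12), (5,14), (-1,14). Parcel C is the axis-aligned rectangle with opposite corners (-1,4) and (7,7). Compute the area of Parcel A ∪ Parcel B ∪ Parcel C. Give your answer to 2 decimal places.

By inclusion–exclusion:
Individual areas: |Parcel A| = 36, |Parcel B| = 12, |Parcel C| = 24.
|Parcel A∩Parcel B| = 0.
|Parcel A∩Parcel C| = 11.25.
|Parcel B∩Parcel C| = 0 (no overlap).
|Parcel A∩Parcel B∩Parcel C| = 0.
|Parcel A ∪ Parcel B ∪ Parcel C| = 72 − 11.25 + 0 = 60.75.

60.75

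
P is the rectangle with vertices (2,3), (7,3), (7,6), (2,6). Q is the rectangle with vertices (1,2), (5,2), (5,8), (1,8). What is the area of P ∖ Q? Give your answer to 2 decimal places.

|P∩Q|: x∈[2,5], y∈[3,6] → 3·3 = 9.
|P| = 15.
|P ∖ Q| = |P| − |P∩Q| = 15 − 9 = 6.00.

6.00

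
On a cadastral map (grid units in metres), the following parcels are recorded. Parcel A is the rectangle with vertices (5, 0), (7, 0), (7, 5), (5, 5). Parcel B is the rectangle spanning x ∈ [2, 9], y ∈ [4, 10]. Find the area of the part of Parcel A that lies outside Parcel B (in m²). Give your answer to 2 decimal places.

|Parcel A∩Parcel B|: x∈[5,7], y∈[4,5] → 2·1 = 2.
|Parcel A| = 10.
|Parcel A ∖ Parcel B| = |Parcel A| − |Parcel A∩Parcel B| = 10 − 2 = 8.00.

8.00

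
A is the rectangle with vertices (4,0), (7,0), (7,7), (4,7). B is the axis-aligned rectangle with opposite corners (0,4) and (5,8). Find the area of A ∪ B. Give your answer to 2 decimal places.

38.00

By inclusion–exclusion:
Individual areas: |A| = 21, |B| = 20.
|A∩B|: x∈[4,5], y∈[4,7] → 1·3 = 3.
|A ∪ B| = 41 − 3 = 38.00.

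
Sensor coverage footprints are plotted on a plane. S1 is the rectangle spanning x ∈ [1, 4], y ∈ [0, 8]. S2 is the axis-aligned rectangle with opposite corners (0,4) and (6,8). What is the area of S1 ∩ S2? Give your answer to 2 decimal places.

|S1∩S2|: x∈[1,4], y∈[4,8] → 3·4 = 12.

12.00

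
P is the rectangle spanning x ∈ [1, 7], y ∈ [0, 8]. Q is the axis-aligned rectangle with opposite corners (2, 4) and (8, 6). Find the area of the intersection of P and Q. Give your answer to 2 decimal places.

|P∩Q|: x∈[2,7], y∈[4,6] → 5·2 = 10.

10.00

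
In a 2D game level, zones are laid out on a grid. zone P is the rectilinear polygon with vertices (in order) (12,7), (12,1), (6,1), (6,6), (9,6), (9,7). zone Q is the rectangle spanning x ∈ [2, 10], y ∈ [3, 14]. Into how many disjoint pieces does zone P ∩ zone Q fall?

1

zone P ∩ zone Q is a single connected region.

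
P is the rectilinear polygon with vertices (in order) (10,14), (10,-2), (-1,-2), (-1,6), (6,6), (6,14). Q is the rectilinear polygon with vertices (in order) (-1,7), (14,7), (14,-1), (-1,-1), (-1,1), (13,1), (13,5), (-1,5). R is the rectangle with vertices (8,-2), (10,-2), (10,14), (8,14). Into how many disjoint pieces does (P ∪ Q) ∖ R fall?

2

(P ∪ Q) ∖ R splits into 2 disjoint pieces (area 20, area 95).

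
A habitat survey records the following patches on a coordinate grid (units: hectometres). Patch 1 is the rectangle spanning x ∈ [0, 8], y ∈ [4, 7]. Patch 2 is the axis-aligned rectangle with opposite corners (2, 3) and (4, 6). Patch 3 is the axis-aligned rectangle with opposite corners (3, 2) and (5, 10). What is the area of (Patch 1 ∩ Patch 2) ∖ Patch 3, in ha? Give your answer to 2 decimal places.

|Patch 1 ∩ Patch 2| = 4.
|(Patch 1 ∩ Patch 2) ∩ Patch 3| = 2.
|(Patch 1 ∩ Patch 2) ∖ Patch 3| = 4 − 2 = 2.00.

2.00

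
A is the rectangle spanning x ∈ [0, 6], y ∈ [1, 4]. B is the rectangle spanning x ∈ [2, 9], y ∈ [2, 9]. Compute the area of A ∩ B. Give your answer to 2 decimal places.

8.00

|A∩B|: x∈[2,6], y∈[2,4] → 4·2 = 8.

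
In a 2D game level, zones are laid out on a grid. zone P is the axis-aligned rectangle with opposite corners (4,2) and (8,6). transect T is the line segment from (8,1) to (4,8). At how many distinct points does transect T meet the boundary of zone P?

The segment meets the boundary at (5.143,6), (7.429,2).

2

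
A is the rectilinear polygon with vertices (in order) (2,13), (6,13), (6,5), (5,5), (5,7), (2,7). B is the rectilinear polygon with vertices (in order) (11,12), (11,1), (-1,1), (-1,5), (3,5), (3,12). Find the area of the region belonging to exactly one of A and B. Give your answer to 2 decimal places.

|A| = 26, |B| = 104, |A∩B| = 17.
|A △ B| = |A| + |B| − 2·|A∩B| = 26 + 104 − 34 = 96.00.

96.00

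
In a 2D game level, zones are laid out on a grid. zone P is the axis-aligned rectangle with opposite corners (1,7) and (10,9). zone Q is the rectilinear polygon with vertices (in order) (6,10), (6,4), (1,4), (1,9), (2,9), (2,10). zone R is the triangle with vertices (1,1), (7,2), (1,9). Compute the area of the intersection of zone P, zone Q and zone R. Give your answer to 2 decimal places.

1.71

The intersection is the polygon with vertices (1,7), (1,9), (2.714,7).
By the shoelace formula its area is 1.71.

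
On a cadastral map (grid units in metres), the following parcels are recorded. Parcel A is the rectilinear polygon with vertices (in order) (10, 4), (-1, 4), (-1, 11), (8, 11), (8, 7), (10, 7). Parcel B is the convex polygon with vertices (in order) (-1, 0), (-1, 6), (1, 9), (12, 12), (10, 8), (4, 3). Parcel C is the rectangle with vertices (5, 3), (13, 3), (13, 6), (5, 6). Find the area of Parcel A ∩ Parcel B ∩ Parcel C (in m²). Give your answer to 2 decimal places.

The intersection is the polygon with vertices (5.2,4), (5,4), (5,6), (7.6,6).
By the shoelace formula its area is 2.80.

2.80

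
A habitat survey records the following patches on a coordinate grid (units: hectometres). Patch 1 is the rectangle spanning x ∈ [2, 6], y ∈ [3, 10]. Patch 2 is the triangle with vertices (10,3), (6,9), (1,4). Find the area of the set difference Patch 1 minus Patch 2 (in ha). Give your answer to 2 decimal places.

14.67

|Patch 1| = 28, |Patch 1∩Patch 2| = 13.3333.
|Patch 1 ∖ Patch 2| = |Patch 1| − |Patch 1∩Patch 2| = 28 − 13.3333 = 14.67.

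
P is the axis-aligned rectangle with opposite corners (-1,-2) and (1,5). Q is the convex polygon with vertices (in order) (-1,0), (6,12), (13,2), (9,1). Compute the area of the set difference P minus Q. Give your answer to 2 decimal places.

|P| = 14, |P∩Q| = 3.2286.
|P ∖ Q| = |P| − |P∩Q| = 14 − 3.2286 = 10.77.

10.77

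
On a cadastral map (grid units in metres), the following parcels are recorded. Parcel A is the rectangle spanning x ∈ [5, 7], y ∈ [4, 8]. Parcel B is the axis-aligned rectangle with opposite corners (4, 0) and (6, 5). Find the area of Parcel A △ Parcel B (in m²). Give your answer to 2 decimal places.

16.00

|Parcel A∩Parcel B|: x∈[5,6], y∈[4,5] → 1·1 = 1.
|Parcel A △ Parcel B| = |Parcel A| + |Parcel B| − 2·|Parcel A∩Parcel B| = 8 + 10 − 2 = 16.00.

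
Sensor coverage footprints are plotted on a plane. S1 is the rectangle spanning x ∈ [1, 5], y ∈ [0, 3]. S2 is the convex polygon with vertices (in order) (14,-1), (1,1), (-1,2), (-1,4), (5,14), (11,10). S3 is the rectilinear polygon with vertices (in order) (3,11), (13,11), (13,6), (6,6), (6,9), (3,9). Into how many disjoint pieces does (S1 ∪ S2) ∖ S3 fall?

(S1 ∪ S2) ∖ S3 splits into 2 disjoint pieces (area 97.4207, area 9.45).

2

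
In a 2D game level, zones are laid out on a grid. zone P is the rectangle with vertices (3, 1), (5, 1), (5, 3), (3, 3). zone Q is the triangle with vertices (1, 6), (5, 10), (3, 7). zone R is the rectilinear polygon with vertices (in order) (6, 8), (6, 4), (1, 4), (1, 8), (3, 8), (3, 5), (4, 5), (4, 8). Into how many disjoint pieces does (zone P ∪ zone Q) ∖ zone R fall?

(zone P ∪ zone Q) ∖ zone R splits into 2 disjoint pieces (area 4, area 1).

2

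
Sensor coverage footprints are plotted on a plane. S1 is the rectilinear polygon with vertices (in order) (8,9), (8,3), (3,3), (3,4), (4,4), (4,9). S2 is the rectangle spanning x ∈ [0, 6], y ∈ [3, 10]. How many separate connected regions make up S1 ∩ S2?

1

S1 ∩ S2 is a single connected region.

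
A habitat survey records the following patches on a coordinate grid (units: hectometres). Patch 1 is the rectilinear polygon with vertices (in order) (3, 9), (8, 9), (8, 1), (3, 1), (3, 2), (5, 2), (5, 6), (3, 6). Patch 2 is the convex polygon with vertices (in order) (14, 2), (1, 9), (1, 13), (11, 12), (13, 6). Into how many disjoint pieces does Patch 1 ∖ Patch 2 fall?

1

Patch 1 ∖ Patch 2 is a single connected region.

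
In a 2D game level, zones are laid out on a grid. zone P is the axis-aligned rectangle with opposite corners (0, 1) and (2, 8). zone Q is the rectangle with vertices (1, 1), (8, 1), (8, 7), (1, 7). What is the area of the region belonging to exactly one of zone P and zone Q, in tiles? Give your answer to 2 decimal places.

44.00

|zone P∩zone Q|: x∈[1,2], y∈[1,7] → 1·6 = 6.
|zone P △ zone Q| = |zone P| + |zone Q| − 2·|zone P∩zone Q| = 14 + 42 − 12 = 44.00.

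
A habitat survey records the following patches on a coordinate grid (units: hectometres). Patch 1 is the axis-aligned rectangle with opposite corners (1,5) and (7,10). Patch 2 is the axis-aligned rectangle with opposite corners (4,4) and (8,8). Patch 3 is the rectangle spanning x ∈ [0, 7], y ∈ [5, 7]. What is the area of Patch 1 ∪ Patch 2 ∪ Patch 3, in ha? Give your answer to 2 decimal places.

39.00

By inclusion–exclusion:
Individual areas: |Patch 1| = 30, |Patch 2| = 16, |Patch 3| = 14.
|Patch 1∩Patch 2|: x∈[4,7], y∈[5,8] → 3·3 = 9.
|Patch 1∩Patch 3|: x∈[1,7], y∈[5,7] → 6·2 = 12.
|Patch 2∩Patch 3|: x∈[4,7], y∈[5,7] → 3·2 = 6.
|Patch 1∩Patch 2∩Patch 3| = 6.
|Patch 1 ∪ Patch 2 ∪ Patch 3| = 60 − 27 + 6 = 39.00.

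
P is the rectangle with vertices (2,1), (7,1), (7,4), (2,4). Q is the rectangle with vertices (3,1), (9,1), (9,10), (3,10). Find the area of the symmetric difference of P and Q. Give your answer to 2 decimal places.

|P∩Q|: x∈[3,7], y∈[1,4] → 4·3 = 12.
|P △ Q| = |P| + |Q| − 2·|P∩Q| = 15 + 54 − 24 = 45.00.

45.00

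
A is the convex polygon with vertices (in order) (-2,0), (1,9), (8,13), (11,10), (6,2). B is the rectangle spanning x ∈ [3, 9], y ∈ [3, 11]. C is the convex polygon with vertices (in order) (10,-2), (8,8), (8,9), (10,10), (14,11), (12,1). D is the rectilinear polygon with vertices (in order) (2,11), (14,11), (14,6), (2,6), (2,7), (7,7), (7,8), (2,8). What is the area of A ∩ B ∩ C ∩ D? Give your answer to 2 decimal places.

2.65

The intersection is the polygon with vertices (8.5,6), (8.4,6), (8,8), (8,9), (9,9.5), (9,6.8).
By the shoelace formula its area is 2.65.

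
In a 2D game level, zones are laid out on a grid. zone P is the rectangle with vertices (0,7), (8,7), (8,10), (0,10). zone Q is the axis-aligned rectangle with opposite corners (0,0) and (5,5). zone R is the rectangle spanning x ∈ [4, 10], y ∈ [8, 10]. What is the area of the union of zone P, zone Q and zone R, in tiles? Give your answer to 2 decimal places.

By inclusion–exclusion:
Individual areas: |zone P| = 24, |zone Q| = 25, |zone R| = 12.
|zone P∩zone Q| = 0 (no overlap).
|zone P∩zone R|: x∈[4,8], y∈[8,10] → 4·2 = 8.
|zone Q∩zone R| = 0 (no overlap).
|zone P∩zone Q∩zone R| = 0.
|zone P ∪ zone Q ∪ zone R| = 61 − 8 + 0 = 53.00.

53.00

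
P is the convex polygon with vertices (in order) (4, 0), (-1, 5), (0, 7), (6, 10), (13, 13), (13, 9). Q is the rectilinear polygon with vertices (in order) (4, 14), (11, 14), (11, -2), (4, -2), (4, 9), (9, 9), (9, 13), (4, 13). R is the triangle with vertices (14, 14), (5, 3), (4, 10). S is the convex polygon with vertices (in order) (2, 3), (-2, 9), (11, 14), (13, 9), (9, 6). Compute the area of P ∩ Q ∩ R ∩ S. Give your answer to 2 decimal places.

20.85

The intersection is the polygon with vertices (6.62,4.98), (4.827,4.212), (4.143,9), (9,9), (9,11.286), (11,12.143), (11,10.333).
By the shoelace formula its area is 20.85.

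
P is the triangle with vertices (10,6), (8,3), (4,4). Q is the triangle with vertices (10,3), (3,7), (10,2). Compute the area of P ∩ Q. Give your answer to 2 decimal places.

The intersection is the polygon with vertices (8.194,3.29), (6.182,4.727), (6.684,4.895), (8.552,3.828).
By the shoelace formula its area is 1.22.

1.22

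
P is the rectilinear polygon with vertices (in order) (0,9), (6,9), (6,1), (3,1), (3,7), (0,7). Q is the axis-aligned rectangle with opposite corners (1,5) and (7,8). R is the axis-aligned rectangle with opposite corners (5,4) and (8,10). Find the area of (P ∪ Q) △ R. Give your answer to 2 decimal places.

|P ∪ Q| = 37.
|(P ∪ Q) ∩ R| = 8.
|(P ∪ Q) △ R| = 37 + 18 − 16 = 39.00.

39.00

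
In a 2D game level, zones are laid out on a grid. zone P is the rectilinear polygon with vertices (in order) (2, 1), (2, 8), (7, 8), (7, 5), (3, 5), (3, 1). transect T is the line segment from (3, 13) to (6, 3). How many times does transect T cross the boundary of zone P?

The segment meets the boundary at (5.4,5), (4.5,8).

2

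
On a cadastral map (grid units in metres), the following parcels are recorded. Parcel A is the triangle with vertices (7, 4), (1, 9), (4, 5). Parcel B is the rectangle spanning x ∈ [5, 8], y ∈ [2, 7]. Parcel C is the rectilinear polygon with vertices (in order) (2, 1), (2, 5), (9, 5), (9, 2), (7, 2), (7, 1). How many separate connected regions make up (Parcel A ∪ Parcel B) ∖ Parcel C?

(Parcel A ∪ Parcel B) ∖ Parcel C is a single connected region.

1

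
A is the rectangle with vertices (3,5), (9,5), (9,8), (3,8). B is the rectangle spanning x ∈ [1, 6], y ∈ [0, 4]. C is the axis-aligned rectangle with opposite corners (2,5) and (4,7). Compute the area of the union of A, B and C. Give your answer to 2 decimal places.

40.00

By inclusion–exclusion:
Individual areas: |A| = 18, |B| = 20, |C| = 4.
|A∩B| = 0 (no overlap).
|A∩C|: x∈[3,4], y∈[5,7] → 1·2 = 2.
|B∩C| = 0 (no overlap).
|A∩B∩C| = 0.
|A ∪ B ∪ C| = 42 − 2 + 0 = 40.00.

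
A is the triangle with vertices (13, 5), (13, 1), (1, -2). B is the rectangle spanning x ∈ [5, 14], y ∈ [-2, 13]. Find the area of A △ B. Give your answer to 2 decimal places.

116.33

|A| = 24, |B| = 135, |A∩B| = 21.3333.
|A △ B| = |A| + |B| − 2·|A∩B| = 24 + 135 − 42.6667 = 116.33.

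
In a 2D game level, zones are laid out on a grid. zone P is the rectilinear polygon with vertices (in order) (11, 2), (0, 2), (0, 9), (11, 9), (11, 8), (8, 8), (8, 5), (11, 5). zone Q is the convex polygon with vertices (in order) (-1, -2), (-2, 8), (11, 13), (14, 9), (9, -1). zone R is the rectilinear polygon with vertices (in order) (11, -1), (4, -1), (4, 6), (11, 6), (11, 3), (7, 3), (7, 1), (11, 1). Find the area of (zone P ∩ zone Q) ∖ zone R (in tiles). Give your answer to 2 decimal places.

|zone P ∩ zone Q| = 67.6808.
|(zone P ∩ zone Q) ∩ zone R| = 21.
|(zone P ∩ zone Q) ∖ zone R| = 67.6808 − 21 = 46.68.

46.68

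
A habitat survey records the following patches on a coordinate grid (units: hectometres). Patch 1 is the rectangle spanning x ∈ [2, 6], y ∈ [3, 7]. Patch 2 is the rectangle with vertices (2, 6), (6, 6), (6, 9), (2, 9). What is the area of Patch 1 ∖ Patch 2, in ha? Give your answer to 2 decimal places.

12.00

|Patch 1∩Patch 2|: x∈[2,6], y∈[6,7] → 4·1 = 4.
|Patch 1| = 16.
|Patch 1 ∖ Patch 2| = |Patch 1| − |Patch 1∩Patch 2| = 16 − 4 = 12.00.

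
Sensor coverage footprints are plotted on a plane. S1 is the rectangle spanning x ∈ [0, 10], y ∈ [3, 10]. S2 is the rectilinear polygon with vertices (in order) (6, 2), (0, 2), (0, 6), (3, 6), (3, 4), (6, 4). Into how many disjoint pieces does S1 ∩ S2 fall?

1

S1 ∩ S2 is a single connected region.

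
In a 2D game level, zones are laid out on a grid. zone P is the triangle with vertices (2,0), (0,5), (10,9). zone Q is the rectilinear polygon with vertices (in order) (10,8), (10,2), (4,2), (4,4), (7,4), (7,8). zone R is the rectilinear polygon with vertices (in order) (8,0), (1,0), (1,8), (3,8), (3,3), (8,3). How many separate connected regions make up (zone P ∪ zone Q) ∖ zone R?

2

(zone P ∪ zone Q) ∖ zone R splits into 2 disjoint pieces (area 1.45, area 32.6319).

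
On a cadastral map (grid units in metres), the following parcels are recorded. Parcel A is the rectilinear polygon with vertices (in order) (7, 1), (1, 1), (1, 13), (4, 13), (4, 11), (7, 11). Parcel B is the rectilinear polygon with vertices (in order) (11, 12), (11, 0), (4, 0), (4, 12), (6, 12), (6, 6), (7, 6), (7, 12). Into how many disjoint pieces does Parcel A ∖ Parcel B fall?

2

Parcel A ∖ Parcel B splits into 2 disjoint pieces (area 36, area 5).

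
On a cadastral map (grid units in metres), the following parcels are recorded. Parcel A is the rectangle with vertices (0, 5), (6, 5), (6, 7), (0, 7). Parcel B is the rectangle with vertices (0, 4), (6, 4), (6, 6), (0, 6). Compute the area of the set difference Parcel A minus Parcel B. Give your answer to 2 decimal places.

6.00

|Parcel A∩Parcel B|: x∈[0,6], y∈[5,6] → 6·1 = 6.
|Parcel A| = 12.
|Parcel A ∖ Parcel B| = |Parcel A| − |Parcel A∩Parcel B| = 12 − 6 = 6.00.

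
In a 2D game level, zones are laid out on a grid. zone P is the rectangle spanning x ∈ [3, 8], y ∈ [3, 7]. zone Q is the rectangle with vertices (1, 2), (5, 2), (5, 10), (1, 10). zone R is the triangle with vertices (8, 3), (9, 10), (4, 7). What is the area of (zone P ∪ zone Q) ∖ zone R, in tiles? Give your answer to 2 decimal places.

|zone P ∪ zone Q| = 44.
|(zone P ∪ zone Q) ∩ zone R| = 8.3.
|(zone P ∪ zone Q) ∖ zone R| = 44 − 8.3 = 35.70.

35.70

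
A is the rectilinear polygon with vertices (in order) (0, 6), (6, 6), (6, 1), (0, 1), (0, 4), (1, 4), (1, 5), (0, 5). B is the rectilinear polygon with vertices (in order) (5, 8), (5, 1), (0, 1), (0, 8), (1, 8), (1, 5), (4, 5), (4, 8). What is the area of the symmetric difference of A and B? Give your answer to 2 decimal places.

|A| = 29, |B| = 26, |A∩B| = 21.
|A △ B| = |A| + |B| − 2·|A∩B| = 29 + 26 − 42 = 13.00.

13.00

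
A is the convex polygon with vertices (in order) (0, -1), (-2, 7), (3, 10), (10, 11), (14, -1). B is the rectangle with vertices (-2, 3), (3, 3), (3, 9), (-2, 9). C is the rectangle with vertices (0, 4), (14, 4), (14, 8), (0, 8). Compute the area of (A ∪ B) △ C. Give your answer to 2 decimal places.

|A ∪ B| = 149.3333.
|(A ∪ B) ∩ C| = 46.6667.
|(A ∪ B) △ C| = 149.3333 + 56 − 93.3333 = 112.00.

112.00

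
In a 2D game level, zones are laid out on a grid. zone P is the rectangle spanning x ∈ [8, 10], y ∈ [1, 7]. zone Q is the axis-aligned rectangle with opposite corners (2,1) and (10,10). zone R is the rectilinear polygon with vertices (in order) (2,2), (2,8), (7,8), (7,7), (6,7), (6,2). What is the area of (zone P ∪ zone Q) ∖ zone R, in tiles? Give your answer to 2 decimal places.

|zone P ∪ zone Q| = 72.
|(zone P ∪ zone Q) ∩ zone R| = 25.
|(zone P ∪ zone Q) ∖ zone R| = 72 − 25 = 47.00.

47.00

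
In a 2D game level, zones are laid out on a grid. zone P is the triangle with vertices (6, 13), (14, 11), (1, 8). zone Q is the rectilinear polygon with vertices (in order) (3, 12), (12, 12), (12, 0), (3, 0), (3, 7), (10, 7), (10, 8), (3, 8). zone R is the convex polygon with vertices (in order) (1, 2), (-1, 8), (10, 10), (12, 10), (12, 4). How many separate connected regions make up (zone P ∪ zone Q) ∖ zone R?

(zone P ∪ zone Q) ∖ zone R splits into 2 disjoint pieces (area 26.906, area 28.6364).

2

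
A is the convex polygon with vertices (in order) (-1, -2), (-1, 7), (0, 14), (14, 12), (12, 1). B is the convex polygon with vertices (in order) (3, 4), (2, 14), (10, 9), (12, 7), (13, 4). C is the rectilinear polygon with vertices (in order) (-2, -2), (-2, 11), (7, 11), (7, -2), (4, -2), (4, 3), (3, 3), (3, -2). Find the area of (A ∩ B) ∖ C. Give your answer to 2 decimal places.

|A ∩ B| = 64.2189.
|(A ∩ B) ∩ C| = 30.4375.
|(A ∩ B) ∖ C| = 64.2189 − 30.4375 = 33.78.

33.78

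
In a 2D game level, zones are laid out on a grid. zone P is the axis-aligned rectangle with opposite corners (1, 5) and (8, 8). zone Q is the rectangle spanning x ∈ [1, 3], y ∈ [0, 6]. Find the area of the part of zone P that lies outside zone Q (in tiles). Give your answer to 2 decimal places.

|zone P∩zone Q|: x∈[1,3], y∈[5,6] → 2·1 = 2.
|zone P| = 21.
|zone P ∖ zone Q| = |zone P| − |zone P∩zone Q| = 21 − 2 = 19.00.

19.00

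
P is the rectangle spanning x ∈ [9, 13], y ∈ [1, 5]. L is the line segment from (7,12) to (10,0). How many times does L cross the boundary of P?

The segment meets the boundary at (9.75,1), (9,4).

2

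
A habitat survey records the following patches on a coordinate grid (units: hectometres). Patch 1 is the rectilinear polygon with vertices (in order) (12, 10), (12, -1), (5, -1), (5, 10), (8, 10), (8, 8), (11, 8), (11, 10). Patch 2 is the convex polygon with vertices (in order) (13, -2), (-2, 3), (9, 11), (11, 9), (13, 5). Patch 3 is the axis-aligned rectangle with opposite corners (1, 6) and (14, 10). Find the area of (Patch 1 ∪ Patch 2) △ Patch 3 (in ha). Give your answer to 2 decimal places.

102.66

|Patch 1 ∪ Patch 2| = 112.1723.
|(Patch 1 ∪ Patch 2) ∩ Patch 3| = 30.7557.
|(Patch 1 ∪ Patch 2) △ Patch 3| = 112.1723 + 52 − 61.5114 = 102.66.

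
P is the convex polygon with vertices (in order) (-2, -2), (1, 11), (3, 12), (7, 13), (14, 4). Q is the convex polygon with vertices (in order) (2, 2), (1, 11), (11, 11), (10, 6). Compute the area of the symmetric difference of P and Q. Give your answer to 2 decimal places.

73.11

|P| = 130, |Q| = 63, |P∩Q| = 59.9444.
|P △ Q| = |P| + |Q| − 2·|P∩Q| = 130 + 63 − 119.8889 = 73.11.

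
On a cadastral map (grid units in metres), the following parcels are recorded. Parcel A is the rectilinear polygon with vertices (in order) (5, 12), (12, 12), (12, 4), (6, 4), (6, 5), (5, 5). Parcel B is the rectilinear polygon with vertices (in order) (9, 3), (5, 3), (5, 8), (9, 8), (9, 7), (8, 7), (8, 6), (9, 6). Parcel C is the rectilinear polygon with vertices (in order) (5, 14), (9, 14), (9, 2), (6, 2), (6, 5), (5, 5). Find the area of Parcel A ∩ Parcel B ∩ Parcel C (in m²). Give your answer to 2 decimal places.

14.00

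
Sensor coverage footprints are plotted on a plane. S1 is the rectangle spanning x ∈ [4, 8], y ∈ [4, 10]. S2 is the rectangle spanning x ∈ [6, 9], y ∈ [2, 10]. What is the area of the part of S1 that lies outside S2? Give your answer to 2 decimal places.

|S1∩S2|: x∈[6,8], y∈[4,10] → 2·6 = 12.
|S1| = 24.
|S1 ∖ S2| = |S1| − |S1∩S2| = 24 − 12 = 12.00.

12.00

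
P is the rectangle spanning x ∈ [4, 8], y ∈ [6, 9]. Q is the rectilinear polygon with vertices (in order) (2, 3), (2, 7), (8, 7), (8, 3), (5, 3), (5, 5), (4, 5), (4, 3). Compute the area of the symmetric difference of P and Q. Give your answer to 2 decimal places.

26.00

|P| = 12, |Q| = 22, |P∩Q| = 4.
|P △ Q| = |P| + |Q| − 2·|P∩Q| = 12 + 22 − 8 = 26.00.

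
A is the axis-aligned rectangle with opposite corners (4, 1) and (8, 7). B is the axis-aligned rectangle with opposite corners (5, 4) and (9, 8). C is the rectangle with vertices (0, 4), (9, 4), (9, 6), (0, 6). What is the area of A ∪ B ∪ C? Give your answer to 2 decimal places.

By inclusion–exclusion:
Individual areas: |A| = 24, |B| = 16, |C| = 18.
|A∩B|: x∈[5,8], y∈[4,7] → 3·3 = 9.
|A∩C|: x∈[4,8], y∈[4,6] → 4·2 = 8.
|B∩C|: x∈[5,9], y∈[4,6] → 4·2 = 8.
|A∩B∩C| = 6.
|A ∪ B ∪ C| = 58 − 25 + 6 = 39.00.

39.00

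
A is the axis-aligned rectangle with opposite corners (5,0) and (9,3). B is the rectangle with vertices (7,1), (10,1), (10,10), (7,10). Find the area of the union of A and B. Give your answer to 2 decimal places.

By inclusion–exclusion:
Individual areas: |A| = 12, |B| = 27.
|A∩B|: x∈[7,9], y∈[1,3] → 2·2 = 4.
|A ∪ B| = 39 − 4 = 35.00.

35.00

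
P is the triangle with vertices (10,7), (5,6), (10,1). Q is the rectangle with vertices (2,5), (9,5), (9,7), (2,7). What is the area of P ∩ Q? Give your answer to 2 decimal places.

The intersection is the polygon with vertices (5,6), (9,6.8), (9,5), (6,5).
By the shoelace formula its area is 5.10.

5.10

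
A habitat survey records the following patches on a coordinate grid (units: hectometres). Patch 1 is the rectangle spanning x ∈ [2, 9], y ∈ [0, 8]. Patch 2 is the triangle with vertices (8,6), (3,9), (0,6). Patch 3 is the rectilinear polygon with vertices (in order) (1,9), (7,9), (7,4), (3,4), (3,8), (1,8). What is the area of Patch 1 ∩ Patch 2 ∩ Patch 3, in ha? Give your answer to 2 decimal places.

6.37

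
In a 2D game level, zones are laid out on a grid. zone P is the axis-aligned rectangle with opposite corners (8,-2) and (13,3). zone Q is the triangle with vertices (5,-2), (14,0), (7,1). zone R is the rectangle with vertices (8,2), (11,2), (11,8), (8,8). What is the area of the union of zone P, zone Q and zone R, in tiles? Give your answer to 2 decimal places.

45.11

By inclusion–exclusion:
Individual areas: |zone P| = 25, |zone Q| = 11.5, |zone R| = 18.
|zone P∩zone Q| = 6.3889.
|zone P∩zone R|: x∈[8,11], y∈[2,3] → 3·1 = 3.
|zone Q∩zone R| = 0.
|zone P∩zone Q∩zone R| = 0.
|zone P ∪ zone Q ∪ zone R| = 54.5 − 9.3889 + 0 = 45.11.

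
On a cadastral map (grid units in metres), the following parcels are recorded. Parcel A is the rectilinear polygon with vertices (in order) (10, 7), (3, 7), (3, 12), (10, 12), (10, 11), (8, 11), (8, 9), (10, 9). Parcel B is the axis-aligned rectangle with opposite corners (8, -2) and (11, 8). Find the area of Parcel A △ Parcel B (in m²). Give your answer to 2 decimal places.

|Parcel A| = 31, |Parcel B| = 30, |Parcel A∩Parcel B| = 2.
|Parcel A △ Parcel B| = |Parcel A| + |Parcel B| − 2·|Parcel A∩Parcel B| = 31 + 30 − 4 = 57.00.

57.00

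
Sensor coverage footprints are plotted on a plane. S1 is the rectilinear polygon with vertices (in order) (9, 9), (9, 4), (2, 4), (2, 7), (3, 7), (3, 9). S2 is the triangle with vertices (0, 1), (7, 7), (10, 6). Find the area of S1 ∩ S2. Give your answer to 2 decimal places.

The intersection is the polygon with vertices (9,5.5), (6,4), (3.5,4), (7,7), (9,6.333).
By the shoelace formula its area is 8.33.

8.33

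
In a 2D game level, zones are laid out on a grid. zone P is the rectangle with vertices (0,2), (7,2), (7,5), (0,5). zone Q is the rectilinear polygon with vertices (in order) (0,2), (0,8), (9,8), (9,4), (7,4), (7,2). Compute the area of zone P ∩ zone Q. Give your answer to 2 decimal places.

21.00

The intersection is the polygon with vertices (7,2), (0,2), (0,5), (7,5), (7,4).
By the shoelace formula its area is 21.00.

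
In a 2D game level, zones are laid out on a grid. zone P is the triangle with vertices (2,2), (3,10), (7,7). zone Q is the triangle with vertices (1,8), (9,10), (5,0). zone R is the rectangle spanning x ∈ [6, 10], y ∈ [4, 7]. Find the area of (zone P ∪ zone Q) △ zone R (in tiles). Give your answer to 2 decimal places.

|zone P ∪ zone Q| = 39.1368.
|(zone P ∪ zone Q) ∩ zone R| = 3.6.
|(zone P ∪ zone Q) △ zone R| = 39.1368 + 12 − 7.2 = 43.94.

43.94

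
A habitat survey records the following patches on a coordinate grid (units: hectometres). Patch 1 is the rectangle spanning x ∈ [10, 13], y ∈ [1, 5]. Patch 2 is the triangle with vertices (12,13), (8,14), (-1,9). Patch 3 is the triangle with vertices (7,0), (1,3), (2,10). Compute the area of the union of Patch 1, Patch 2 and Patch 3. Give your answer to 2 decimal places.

49.00

By inclusion–exclusion:
Individual areas: |Patch 1| = 12, |Patch 2| = 14.5, |Patch 3| = 22.5.
|Patch 1∩Patch 2| = 0.
|Patch 1∩Patch 3| = 0.
|Patch 2∩Patch 3| = 0.0017.
|Patch 1∩Patch 2∩Patch 3| = 0.
|Patch 1 ∪ Patch 2 ∪ Patch 3| = 49 − 0.0017 + 0 = 49.00.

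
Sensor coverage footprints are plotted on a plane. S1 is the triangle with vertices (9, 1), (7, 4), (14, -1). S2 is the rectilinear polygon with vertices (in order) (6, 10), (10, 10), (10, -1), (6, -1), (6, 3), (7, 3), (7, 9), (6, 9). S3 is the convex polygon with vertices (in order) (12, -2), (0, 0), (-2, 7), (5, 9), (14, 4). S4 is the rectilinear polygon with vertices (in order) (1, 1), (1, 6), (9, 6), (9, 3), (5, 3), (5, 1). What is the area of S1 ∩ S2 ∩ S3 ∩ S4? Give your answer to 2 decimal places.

The intersection is the polygon with vertices (7,4), (8.4,3), (7.667,3).
By the shoelace formula its area is 0.37.

0.37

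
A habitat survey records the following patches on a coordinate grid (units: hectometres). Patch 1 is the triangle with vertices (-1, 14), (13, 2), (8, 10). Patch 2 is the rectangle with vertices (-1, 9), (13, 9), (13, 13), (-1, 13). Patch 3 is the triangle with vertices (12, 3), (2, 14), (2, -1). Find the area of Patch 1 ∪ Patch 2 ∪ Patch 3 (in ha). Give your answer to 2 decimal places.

128.26

By inclusion–exclusion:
Individual areas: |Patch 1| = 26, |Patch 2| = 56, |Patch 3| = 75.
|Patch 1∩Patch 2| = 12.1875.
|Patch 1∩Patch 3| = 12.2074.
|Patch 2∩Patch 3| = 10.9091.
|Patch 1∩Patch 2∩Patch 3| = 6.5672.
|Patch 1 ∪ Patch 2 ∪ Patch 3| = 157 − 35.304 + 6.5672 = 128.26.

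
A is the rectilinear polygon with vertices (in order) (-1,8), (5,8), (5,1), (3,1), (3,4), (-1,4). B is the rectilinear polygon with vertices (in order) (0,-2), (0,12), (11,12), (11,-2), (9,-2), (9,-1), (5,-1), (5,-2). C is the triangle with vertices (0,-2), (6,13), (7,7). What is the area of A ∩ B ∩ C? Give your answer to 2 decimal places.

The intersection is the polygon with vertices (5,4.429), (3,1.857), (3,4), (2.4,4), (4,8), (5,8).
By the shoelace formula its area is 8.91.

8.91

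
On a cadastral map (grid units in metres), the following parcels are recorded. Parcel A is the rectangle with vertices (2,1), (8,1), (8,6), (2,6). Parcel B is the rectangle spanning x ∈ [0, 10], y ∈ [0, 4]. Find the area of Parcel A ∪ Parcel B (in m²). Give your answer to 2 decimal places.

By inclusion–exclusion:
Individual areas: |Parcel A| = 30, |Parcel B| = 40.
|Parcel A∩Parcel B|: x∈[2,8], y∈[1,4] → 6·3 = 18.
|Parcel A ∪ Parcel B| = 70 − 18 = 52.00.

52.00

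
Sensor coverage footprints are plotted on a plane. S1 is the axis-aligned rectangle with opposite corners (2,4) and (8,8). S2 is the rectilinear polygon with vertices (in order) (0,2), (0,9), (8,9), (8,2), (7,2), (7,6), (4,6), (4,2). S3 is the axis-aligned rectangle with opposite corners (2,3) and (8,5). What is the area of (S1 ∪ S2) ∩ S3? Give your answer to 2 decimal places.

|S1 ∪ S2| = 50.
|(S1 ∪ S2) ∩ S3| = 9.00.

9.00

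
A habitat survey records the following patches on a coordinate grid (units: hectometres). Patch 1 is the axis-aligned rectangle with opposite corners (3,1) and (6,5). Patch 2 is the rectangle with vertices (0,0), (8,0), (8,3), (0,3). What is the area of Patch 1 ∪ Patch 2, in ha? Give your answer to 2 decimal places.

30.00

By inclusion–exclusion:
Individual areas: |Patch 1| = 12, |Patch 2| = 24.
|Patch 1∩Patch 2|: x∈[3,6], y∈[1,3] → 3·2 = 6.
|Patch 1 ∪ Patch 2| = 36 − 6 = 30.00.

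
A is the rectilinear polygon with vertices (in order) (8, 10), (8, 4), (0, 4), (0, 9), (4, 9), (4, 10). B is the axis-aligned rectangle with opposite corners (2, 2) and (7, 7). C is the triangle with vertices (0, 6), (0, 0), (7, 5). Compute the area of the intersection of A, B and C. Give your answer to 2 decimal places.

The intersection is the polygon with vertices (2,5.714), (7,5), (5.6,4), (2,4).
By the shoelace formula its area is 6.09.

6.09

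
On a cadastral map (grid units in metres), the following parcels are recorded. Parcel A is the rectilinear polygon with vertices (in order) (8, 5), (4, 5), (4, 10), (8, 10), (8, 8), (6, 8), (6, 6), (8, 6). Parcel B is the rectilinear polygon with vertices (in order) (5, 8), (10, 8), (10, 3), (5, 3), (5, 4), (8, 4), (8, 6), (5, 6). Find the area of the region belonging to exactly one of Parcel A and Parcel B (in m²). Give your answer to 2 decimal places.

|Parcel A| = 16, |Parcel B| = 19, |Parcel A∩Parcel B| = 2.
|Parcel A △ Parcel B| = |Parcel A| + |Parcel B| − 2·|Parcel A∩Parcel B| = 16 + 19 − 4 = 31.00.

31.00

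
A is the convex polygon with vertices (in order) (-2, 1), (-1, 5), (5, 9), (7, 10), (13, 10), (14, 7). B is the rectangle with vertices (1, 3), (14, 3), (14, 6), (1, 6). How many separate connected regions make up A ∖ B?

1

A ∖ B is a single connected region.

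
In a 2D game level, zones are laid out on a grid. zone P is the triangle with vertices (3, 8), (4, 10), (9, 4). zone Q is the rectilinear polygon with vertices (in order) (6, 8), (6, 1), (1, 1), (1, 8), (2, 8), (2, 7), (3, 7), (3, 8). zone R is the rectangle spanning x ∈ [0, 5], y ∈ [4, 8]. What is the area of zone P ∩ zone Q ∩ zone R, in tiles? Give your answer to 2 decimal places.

1.33

The intersection is the polygon with vertices (3,8), (5,8), (5,6.667).
By the shoelace formula its area is 1.33.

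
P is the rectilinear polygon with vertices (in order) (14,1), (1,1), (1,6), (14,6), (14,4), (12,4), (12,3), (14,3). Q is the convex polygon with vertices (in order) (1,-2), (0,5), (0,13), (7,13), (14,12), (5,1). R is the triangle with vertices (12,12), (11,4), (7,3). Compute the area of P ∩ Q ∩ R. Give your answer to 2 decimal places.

0.34

The intersection is the polygon with vertices (9.091,6), (7.769,4.385), (8.667,6).
By the shoelace formula its area is 0.34.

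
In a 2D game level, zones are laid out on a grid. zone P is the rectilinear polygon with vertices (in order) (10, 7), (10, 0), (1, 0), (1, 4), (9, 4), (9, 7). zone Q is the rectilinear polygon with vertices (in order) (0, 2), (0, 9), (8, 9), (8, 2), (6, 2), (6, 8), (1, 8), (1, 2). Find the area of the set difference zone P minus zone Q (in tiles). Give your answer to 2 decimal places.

|zone P| = 39, |zone P∩zone Q| = 4.
|zone P ∖ zone Q| = |zone P| − |zone P∩zone Q| = 39 − 4 = 35.00.

35.00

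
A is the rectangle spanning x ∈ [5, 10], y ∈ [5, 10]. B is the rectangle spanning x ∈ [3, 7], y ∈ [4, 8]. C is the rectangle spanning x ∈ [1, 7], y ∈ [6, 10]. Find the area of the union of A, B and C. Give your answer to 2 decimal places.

By inclusion–exclusion:
Individual areas: |A| = 25, |B| = 16, |C| = 24.
|A∩B|: x∈[5,7], y∈[5,8] → 2·3 = 6.
|A∩C|: x∈[5,7], y∈[6,10] → 2·4 = 8.
|B∩C|: x∈[3,7], y∈[6,8] → 4·2 = 8.
|A∩B∩C| = 4.
|A ∪ B ∪ C| = 65 − 22 + 4 = 47.00.

47.00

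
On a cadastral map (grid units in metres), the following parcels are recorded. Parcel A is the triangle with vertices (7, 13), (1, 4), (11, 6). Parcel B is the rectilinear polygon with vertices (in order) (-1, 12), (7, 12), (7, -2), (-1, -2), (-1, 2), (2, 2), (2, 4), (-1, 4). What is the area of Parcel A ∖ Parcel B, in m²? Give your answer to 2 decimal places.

|Parcel A| = 39, |Parcel A∩Parcel B| = 23.0667.
|Parcel A ∖ Parcel B| = |Parcel A| − |Parcel A∩Parcel B| = 39 − 23.0667 = 15.93.

15.93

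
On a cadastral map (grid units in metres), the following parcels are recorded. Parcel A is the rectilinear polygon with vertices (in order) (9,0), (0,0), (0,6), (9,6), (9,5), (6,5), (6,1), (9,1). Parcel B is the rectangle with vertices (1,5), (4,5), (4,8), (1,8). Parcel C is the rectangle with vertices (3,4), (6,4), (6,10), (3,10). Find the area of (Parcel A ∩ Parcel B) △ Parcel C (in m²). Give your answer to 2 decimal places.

19.00

|Parcel A ∩ Parcel B| = 3.
|(Parcel A ∩ Parcel B) ∩ Parcel C| = 1.
|(Parcel A ∩ Parcel B) △ Parcel C| = 3 + 18 − 2 = 19.00.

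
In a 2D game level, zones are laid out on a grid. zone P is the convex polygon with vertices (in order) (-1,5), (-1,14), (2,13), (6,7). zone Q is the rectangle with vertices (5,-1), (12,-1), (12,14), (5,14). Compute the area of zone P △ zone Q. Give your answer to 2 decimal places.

|zone P| = 38.5, |zone Q| = 105, |zone P∩zone Q| = 0.8929.
|zone P △ zone Q| = |zone P| + |zone Q| − 2·|zone P∩zone Q| = 38.5 + 105 − 1.7857 = 141.71.

141.71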